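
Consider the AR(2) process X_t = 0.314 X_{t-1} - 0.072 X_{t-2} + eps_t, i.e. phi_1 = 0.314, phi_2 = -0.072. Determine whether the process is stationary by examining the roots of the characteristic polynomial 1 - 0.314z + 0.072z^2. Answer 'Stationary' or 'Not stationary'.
\text{Stationary}

The AR(p) characteristic polynomial is P(z) = 1 - 0.314z + 0.072z^2.
Stationarity requires all roots to lie outside the unit circle, i.e. |z| > 1 for every root.
Set 1 + (-0.314) z + (0.072) z^2 = 0, i.e. a z^2 + b z + c = 0 with a = 0.072, b = -0.314, c = 1.
Discriminant D = b^2 - 4ac = (-0.314)^2 - 4*(0.072)*1 = 0.098596 - (0.288) = -0.189404.
D < 0, so the roots are the complex-conjugate pair z = (-b +/- i sqrt(-D)) / (2a) = 2.1806 +/- 3.0223i.
For a conjugate pair |z|^2 = z * conj(z) = (product of roots) = c/a = 1/(0.072) = 13.888889, so |z| = sqrt(13.888889) = 3.7268 for both roots.
Moduli of all roots: 3.7268, 3.7268.
All moduli strictly greater than 1? Yes.
Verdict: Stationary.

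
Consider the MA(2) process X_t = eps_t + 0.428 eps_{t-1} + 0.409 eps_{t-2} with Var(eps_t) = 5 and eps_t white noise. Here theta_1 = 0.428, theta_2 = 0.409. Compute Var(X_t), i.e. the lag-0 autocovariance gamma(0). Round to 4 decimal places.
\gamma(0) = 6.7523

For an MA(q) process X_t = eps_t + sum_i theta_i eps_{t-i} with
Var(eps_t) = sigma^2, the variance is
  gamma(0) = sigma^2 * (1 + sum_i theta_i^2).
  sum_i theta_i^2 = (0.428)^2 + (0.409)^2 = 0.183184 + 0.167281 = 0.350465.
  gamma(0) = 5 * (1 + 0.350465) = 5 * 1.350465 = 6.752325, which rounds to 6.7523.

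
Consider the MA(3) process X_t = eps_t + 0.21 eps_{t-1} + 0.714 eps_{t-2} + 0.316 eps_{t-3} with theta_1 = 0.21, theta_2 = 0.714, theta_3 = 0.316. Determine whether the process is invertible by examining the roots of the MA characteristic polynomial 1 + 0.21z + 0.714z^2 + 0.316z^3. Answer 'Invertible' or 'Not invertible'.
\text{Invertible}

The MA(q) characteristic polynomial is P(z) = 1 + 0.21z + 0.714z^2 + 0.316z^3.
Invertibility requires all roots to lie outside the unit circle, i.e. |z| > 1 for every root.
Degree 3: look for a simple real root z0 first, then factor out (1 - z/z0) and solve the remaining quadratic.
Testing z0 = -2.5: P(-2.5) = 1 + (0.21)(-2.5) + (0.714)(-2.5)^2 + (0.316)(-2.5)^3
  = 1 + (-0.525) + (4.4625) + (-4.9375) = 0.  So z_0 = -2.5 is a root, |z_0| = 2.5.
Divide out the factor (1 + 0.4 z) = (1 - z/z0) (since 1/z0 = -0.4):
  P(z) = (1 + 0.4 z)(1 + (-0.19) z + (0.79) z^2)
  [check: z-coef -0.19 - (-0.4) = 0.21; z^2-coef 0.79 - (-0.4)(-0.19) = 0.714; z^3-coef -(-0.4)(0.79) = 0.316.]
Remaining roots from the quadratic factor 1 + (-0.19) z + (0.79) z^2:
  Set 1 + (-0.19) z + (0.79) z^2 = 0, i.e. a z^2 + b z + c = 0 with a = 0.79, b = -0.19, c = 1.
  Discriminant D = b^2 - 4ac = (-0.19)^2 - 4*(0.79)*1 = 0.0361 - (3.16) = -3.1239.
  D < 0, so the roots are the complex-conjugate pair z = (-b +/- i sqrt(-D)) / (2a) = 0.1203 +/- 1.1186i.
  For a conjugate pair |z|^2 = z * conj(z) = (product of roots) = c/a = 1/(0.79) = 1.265823, so |z| = sqrt(1.265823) = 1.1251 for both roots.
Moduli of all roots: 2.5000, 1.1251, 1.1251.
All moduli strictly greater than 1? Yes.
Verdict: Invertible.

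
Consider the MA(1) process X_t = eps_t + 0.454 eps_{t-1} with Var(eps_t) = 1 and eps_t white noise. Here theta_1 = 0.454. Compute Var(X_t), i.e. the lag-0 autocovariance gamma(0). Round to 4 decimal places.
\gamma(0) = 1.2061

For an MA(q) process X_t = eps_t + sum_i theta_i eps_{t-i} with
Var(eps_t) = sigma^2, the variance is
  gamma(0) = sigma^2 * (1 + sum_i theta_i^2).
  sum_i theta_i^2 = (0.454)^2 = 0.206116.
  gamma(0) = 1 * (1 + 0.206116) = 1 * 1.206116 = 1.206116, which rounds to 1.2061.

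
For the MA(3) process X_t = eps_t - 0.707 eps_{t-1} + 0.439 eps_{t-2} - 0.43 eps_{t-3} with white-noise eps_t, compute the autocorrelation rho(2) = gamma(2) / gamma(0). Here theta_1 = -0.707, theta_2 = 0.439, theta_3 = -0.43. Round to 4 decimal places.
\rho(2) = 0.3958

For an MA(q) process with theta_0 = 1, the autocovariance is
  gamma(k) = sigma^2 * sum_{i=0..q-k} theta_i * theta_{i+k},
and rho(k) = gamma(k) / gamma(0). Sigma^2 cancels.
  numerator   = (1)*(0.439) + (-0.707)*(-0.43) = 0.74301.
  denominator = (1)^2 + (-0.707)^2 + (0.439)^2 + (-0.43)^2 = 1.87747.
  rho(2) = 0.74301 / 1.87747 = 0.3958.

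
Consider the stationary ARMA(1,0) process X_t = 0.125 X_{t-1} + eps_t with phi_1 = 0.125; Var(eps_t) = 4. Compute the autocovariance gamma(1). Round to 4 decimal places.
\gamma(1) = 0.5079

Multiply the model equation by X_{t-k} and take expectations. With theta_0 = psi_0 = 1 and psi_j the MA(infinity) weights, this gives
  gamma(k) - sum_i phi_i gamma(k-i) = c_k,
  c_k = sigma^2 * sum_{j=k..q} theta_j psi_{j-k}   (c_k = 0 for k > q),
using gamma(-m) = gamma(m).
Pure AR (q = 0): c_0 = sigma^2 = 4, c_k = 0 for k >= 1.
Equations for k = 0 and k = 1 (AR order 1):
  gamma(0) = phi_1 gamma(1) + c_0
  gamma(1) = phi_1 gamma(0) + c_1
Substituting the second into the first: gamma(0) (1 - phi_1^2) = c_0 + phi_1 c_1, so
  gamma(0) = c_0 / (1 - phi_1^2) = 4 / (1 - (0.125)^2) = 4 / 0.984375 = 4.063492.
  gamma(1) = phi_1 gamma(0) = (0.125)(4.063492) = 0.507937.
Therefore gamma(1) = 0.5079 (to 4 decimal places).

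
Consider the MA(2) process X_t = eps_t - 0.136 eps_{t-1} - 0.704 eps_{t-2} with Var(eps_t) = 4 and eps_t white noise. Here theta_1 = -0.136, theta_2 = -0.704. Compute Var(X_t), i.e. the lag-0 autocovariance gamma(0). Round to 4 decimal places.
\gamma(0) = 6.0564

For an MA(q) process X_t = eps_t + sum_i theta_i eps_{t-i} with
Var(eps_t) = sigma^2, the variance is
  gamma(0) = sigma^2 * (1 + sum_i theta_i^2).
  sum_i theta_i^2 = (-0.136)^2 + (-0.704)^2 = 0.018496 + 0.495616 = 0.514112.
  gamma(0) = 4 * (1 + 0.514112) = 4 * 1.514112 = 6.056448, which rounds to 6.0564.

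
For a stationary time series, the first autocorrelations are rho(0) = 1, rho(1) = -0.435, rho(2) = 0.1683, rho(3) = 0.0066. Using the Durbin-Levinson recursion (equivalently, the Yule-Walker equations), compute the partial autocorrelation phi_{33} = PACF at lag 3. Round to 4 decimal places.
\phi_{33} = 0.0870

The PACF at lag k is phi_{kk}, the last component of the solution
to the Yule-Walker system G_k phi = r_k where
  (G_k)_{ij} = rho(|i - j|), (r_k)_i = rho(i), i,j = 1..k.
Equivalently, Durbin-Levinson gives phi_{kk} iteratively:
  phi_{11} = rho(1)
  phi_{kk} = [rho(k) - sum_{j=1..k-1} phi_{k-1,j} rho(k-j)]
            / [1 - sum_{j=1..k-1} phi_{k-1,j} rho(j)],
  phi_{k,j} = phi_{k-1,j} - phi_{kk} phi_{k-1,k-j},  j = 1..k-1.
Step k = 1:
  phi_11 = rho(1) = -0.435.
Step k = 2:
  phi_22 = [rho(2) - phi_11 rho(1)] / [1 - phi_11 rho(1)] = [0.1683 - (-0.435)(-0.435)] / [1 - (-0.435)(-0.435)]
         = -0.020925 / 0.810775 = -0.025809.
  Update: phi_21 = phi_11 - phi_22 phi_11 = -0.435 - (-0.025809)(-0.435) = -0.446227.
Step k = 3:
  phi_33 = [rho(3) - phi_21 rho(2) - phi_22 rho(1)] / [1 - phi_21 rho(1) - phi_22 rho(2)]
    numerator   = 0.0066 - (-0.446227)(0.1683) - (-0.025809)(-0.435) = 0.07047321
    denominator = 1 - (-0.446227)(-0.435) - (-0.025809)(0.1683) = 0.81023495
  phi_33 = 0.07047321 / 0.81023495 = 0.087.
Therefore phi_{33} = 0.0870.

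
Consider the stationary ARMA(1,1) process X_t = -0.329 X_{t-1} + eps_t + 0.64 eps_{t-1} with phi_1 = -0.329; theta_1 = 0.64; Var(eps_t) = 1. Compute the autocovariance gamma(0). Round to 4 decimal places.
\gamma(0) = 1.1085

Multiply the model equation by X_{t-k} and take expectations. With theta_0 = psi_0 = 1 and psi_j the MA(infinity) weights, this gives
  gamma(k) - sum_i phi_i gamma(k-i) = c_k,
  c_k = sigma^2 * sum_{j=k..q} theta_j psi_{j-k}   (c_k = 0 for k > q),
using gamma(-m) = gamma(m).
psi-weights needed (psi_j = theta_j + sum_i phi_i psi_{j-i}):
  psi_1 = theta_1 + phi_1 = 0.64 + (-0.329) = 0.311
Right-hand sides:
  c_0 = sigma^2 (1 + theta_1 psi_1) = 1 * (1 + (0.64)(0.311)) = 1 * 1.19904 = 1.19904
  c_1 = sigma^2 theta_1 = 1 * (0.64) = 0.64
  c_2 = 0
Equations for k = 0 and k = 1 (AR order 1):
  gamma(0) = phi_1 gamma(1) + c_0
  gamma(1) = phi_1 gamma(0) + c_1
Substituting the second into the first: gamma(0) (1 - phi_1^2) = c_0 + phi_1 c_1, so
  gamma(0) = (c_0 + phi_1 c_1) / (1 - phi_1^2) = (1.19904 + (-0.329)(0.64)) / (1 - (-0.329)^2) = 0.98848 / 0.891759 = 1.108461.
Therefore gamma(0) = 1.1085 (to 4 decimal places).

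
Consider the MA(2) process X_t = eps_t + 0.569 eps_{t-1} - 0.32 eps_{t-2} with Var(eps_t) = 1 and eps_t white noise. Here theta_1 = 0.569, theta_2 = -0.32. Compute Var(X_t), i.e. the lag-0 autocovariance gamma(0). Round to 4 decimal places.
\gamma(0) = 1.4262

For an MA(q) process X_t = eps_t + sum_i theta_i eps_{t-i} with
Var(eps_t) = sigma^2, the variance is
  gamma(0) = sigma^2 * (1 + sum_i theta_i^2).
  sum_i theta_i^2 = (0.569)^2 + (-0.32)^2 = 0.323761 + 0.1024 = 0.426161.
  gamma(0) = 1 * (1 + 0.426161) = 1 * 1.426161 = 1.426161, which rounds to 1.4262.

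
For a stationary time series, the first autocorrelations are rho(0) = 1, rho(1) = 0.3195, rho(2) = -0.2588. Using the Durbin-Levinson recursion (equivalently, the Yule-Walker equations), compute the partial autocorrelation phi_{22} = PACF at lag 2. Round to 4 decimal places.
\phi_{22} = -0.4019

The PACF at lag k is phi_{kk}, the last component of the solution
to the Yule-Walker system G_k phi = r_k where
  (G_k)_{ij} = rho(|i - j|), (r_k)_i = rho(i), i,j = 1..k.
Equivalently, Durbin-Levinson gives phi_{kk} iteratively:
  phi_{11} = rho(1)
  phi_{kk} = [rho(k) - sum_{j=1..k-1} phi_{k-1,j} rho(k-j)]
            / [1 - sum_{j=1..k-1} phi_{k-1,j} rho(j)],
  phi_{k,j} = phi_{k-1,j} - phi_{kk} phi_{k-1,k-j},  j = 1..k-1.
Step k = 1:
  phi_11 = rho(1) = 0.3195.
Step k = 2:
  phi_22 = [rho(2) - phi_11 rho(1)] / [1 - phi_11 rho(1)] = [-0.2588 - (0.3195)(0.3195)] / [1 - (0.3195)(0.3195)]
         = -0.36088025 / 0.89791975 = -0.4019.
Therefore phi_{22} = -0.4019.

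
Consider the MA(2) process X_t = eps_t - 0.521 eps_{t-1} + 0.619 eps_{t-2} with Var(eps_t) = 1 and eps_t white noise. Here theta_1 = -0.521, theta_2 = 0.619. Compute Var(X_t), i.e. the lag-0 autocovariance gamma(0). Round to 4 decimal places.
\gamma(0) = 1.6546

For an MA(q) process X_t = eps_t + sum_i theta_i eps_{t-i} with
Var(eps_t) = sigma^2, the variance is
  gamma(0) = sigma^2 * (1 + sum_i theta_i^2).
  sum_i theta_i^2 = (-0.521)^2 + (0.619)^2 = 0.271441 + 0.383161 = 0.654602.
  gamma(0) = 1 * (1 + 0.654602) = 1 * 1.654602 = 1.654602, which rounds to 1.6546.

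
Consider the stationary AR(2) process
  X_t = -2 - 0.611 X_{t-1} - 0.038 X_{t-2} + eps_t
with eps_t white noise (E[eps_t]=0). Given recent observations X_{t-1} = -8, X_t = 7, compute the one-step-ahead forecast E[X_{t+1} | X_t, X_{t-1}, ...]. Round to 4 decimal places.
E[X_{t+1} \mid \mathcal F_t] = -5.9730

For an AR(p) model X_t = c + sum_i phi_i X_{t-i} + eps_t, the
one-step-ahead conditional mean is
  E[X_{t+1} | X_t, ...] = c + sum_i phi_i X_{t+1-i}.
Substitute known values:
  E[X_{t+1} | ...] = -2 + (-0.611) * (7) + (-0.038) * (-8)
                   = -5.9730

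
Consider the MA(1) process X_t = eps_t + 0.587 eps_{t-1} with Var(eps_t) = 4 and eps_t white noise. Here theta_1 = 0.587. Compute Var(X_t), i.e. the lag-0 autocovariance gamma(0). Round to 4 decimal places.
\gamma(0) = 5.3783

For an MA(q) process X_t = eps_t + sum_i theta_i eps_{t-i} with
Var(eps_t) = sigma^2, the variance is
  gamma(0) = sigma^2 * (1 + sum_i theta_i^2).
  sum_i theta_i^2 = (0.587)^2 = 0.344569.
  gamma(0) = 4 * (1 + 0.344569) = 4 * 1.344569 = 5.378276, which rounds to 5.3783.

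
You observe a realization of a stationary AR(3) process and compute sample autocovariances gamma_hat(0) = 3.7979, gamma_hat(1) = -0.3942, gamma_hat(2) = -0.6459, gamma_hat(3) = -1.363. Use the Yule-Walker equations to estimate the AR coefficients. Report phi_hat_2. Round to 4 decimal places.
\hat\phi_{2} = -0.2340

The Yule-Walker equations for an AR(p) process read, in matrix form,
  Gamma_p phi = r_p,   with   (Gamma_p)_{ij} = gamma(|i - j|),
                       (r_p)_i = gamma(i),   i,j = 1..p.
Substitute the sample gammas (Toeplitz matrix and right-hand side of size 3):
  Gamma_p = [[3.7979, -0.3942, -0.6459], [-0.3942, 3.7979, -0.3942], [-0.6459, -0.3942, 3.7979]]
  r_p     = [-0.3942, -0.6459, -1.363]
Written out (R1..R3):
  (R1) 3.7979 phi_1 - 0.3942 phi_2 - 0.6459 phi_3 = -0.3942
  (R2) -0.3942 phi_1 + 3.7979 phi_2 - 0.3942 phi_3 = -0.6459
  (R3) -0.6459 phi_1 - 0.3942 phi_2 + 3.7979 phi_3 = -1.363
Gaussian elimination:
  R2 <- R2 - (-0.3942/3.7979) R1 = R2 - (-0.103794) R1:  3.756984 phi_2 - 0.461241 phi_3 = -0.686816
  R3 <- R3 - (-0.6459/3.7979) R1 = R3 - (-0.170068) R1:  -0.461241 phi_2 + 3.688053 phi_3 = -1.430041
  R3 <- R3 - (-0.461241/3.756984) R2 = R3 - (-0.122769) R2:  3.631427 phi_3 = -1.51436
Back-substitution:
  phi_hat_3 = -1.51436 / 3.631427 = -0.417015
  phi_hat_2 = (-0.686816 - (-0.461241)(-0.417015)) / 3.756984 = -0.234007
  phi_hat_1 = (-0.3942 - (-0.3942)(-0.234007) - (-0.6459)(-0.417015)) / 3.7979 = -0.199004
So phi_hat = [-0.1990, -0.2340, -0.4170].
Therefore phi_hat_2 = -0.2340.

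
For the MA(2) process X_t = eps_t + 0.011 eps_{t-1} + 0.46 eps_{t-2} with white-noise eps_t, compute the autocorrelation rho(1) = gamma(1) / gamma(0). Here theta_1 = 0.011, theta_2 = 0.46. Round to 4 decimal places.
\rho(1) = 0.0133

For an MA(q) process with theta_0 = 1, the autocovariance is
  gamma(k) = sigma^2 * sum_{i=0..q-k} theta_i * theta_{i+k},
and rho(k) = gamma(k) / gamma(0). Sigma^2 cancels.
  numerator   = (1)*(0.011) + (0.011)*(0.46) = 0.01606.
  denominator = (1)^2 + (0.011)^2 + (0.46)^2 = 1.211721.
  rho(1) = 0.01606 / 1.211721 = 0.0133.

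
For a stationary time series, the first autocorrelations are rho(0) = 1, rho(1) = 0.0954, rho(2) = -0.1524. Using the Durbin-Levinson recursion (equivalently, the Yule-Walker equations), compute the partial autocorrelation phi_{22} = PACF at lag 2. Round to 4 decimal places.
\phi_{22} = -0.1630

The PACF at lag k is phi_{kk}, the last component of the solution
to the Yule-Walker system G_k phi = r_k where
  (G_k)_{ij} = rho(|i - j|), (r_k)_i = rho(i), i,j = 1..k.
Equivalently, Durbin-Levinson gives phi_{kk} iteratively:
  phi_{11} = rho(1)
  phi_{kk} = [rho(k) - sum_{j=1..k-1} phi_{k-1,j} rho(k-j)]
            / [1 - sum_{j=1..k-1} phi_{k-1,j} rho(j)],
  phi_{k,j} = phi_{k-1,j} - phi_{kk} phi_{k-1,k-j},  j = 1..k-1.
Step k = 1:
  phi_11 = rho(1) = 0.0954.
Step k = 2:
  phi_22 = [rho(2) - phi_11 rho(1)] / [1 - phi_11 rho(1)] = [-0.1524 - (0.0954)(0.0954)] / [1 - (0.0954)(0.0954)]
         = -0.16150116 / 0.99089884 = -0.163.
Therefore phi_{22} = -0.1630.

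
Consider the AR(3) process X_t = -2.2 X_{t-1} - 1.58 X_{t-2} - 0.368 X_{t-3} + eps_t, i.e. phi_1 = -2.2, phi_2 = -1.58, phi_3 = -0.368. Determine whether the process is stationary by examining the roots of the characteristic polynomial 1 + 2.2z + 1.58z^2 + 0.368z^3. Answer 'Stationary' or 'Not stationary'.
\text{Stationary}

The AR(p) characteristic polynomial is P(z) = 1 + 2.2z + 1.58z^2 + 0.368z^3.
Stationarity requires all roots to lie outside the unit circle, i.e. |z| > 1 for every root.
Degree 3: look for a simple real root z0 first, then factor out (1 - z/z0) and solve the remaining quadratic.
Testing z0 = -1.25: P(-1.25) = 1 + (2.2)(-1.25) + (1.58)(-1.25)^2 + (0.368)(-1.25)^3
  = 1 + (-2.75) + (2.46875) + (-0.71875) = 0.  So z_0 = -1.25 is a root, |z_0| = 1.25.
Divide out the factor (1 + 0.8 z) = (1 - z/z0) (since 1/z0 = -0.8):
  P(z) = (1 + 0.8 z)(1 + (1.4) z + (0.46) z^2)
  [check: z-coef 1.4 - (-0.8) = 2.2; z^2-coef 0.46 - (-0.8)(1.4) = 1.58; z^3-coef -(-0.8)(0.46) = 0.368.]
Remaining roots from the quadratic factor 1 + (1.4) z + (0.46) z^2:
  Set 1 + (1.4) z + (0.46) z^2 = 0, i.e. a z^2 + b z + c = 0 with a = 0.46, b = 1.4, c = 1.
  Discriminant D = b^2 - 4ac = (1.4)^2 - 4*(0.46)*1 = 1.96 - (1.84) = 0.12.
  D >= 0, so the roots are real: z = (-b +/- sqrt(D)) / (2a) = (-1.4 +/- 0.34641) / (0.92).
    z_1 = (-1.4 + 0.34641) / (0.92) = -1.1452,   |z_1| = 1.1452.
    z_2 = (-1.4 - 0.34641) / (0.92) = -1.8983,   |z_2| = 1.8983.
Moduli of all roots: 1.2500, 1.1452, 1.8983.
All moduli strictly greater than 1? Yes.
Verdict: Stationary.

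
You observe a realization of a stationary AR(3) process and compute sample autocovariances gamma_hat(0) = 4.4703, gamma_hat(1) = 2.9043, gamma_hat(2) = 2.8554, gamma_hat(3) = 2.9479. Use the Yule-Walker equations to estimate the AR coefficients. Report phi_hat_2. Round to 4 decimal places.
\hat\phi_{2} = 0.2470

The Yule-Walker equations for an AR(p) process read, in matrix form,
  Gamma_p phi = r_p,   with   (Gamma_p)_{ij} = gamma(|i - j|),
                       (r_p)_i = gamma(i),   i,j = 1..p.
Substitute the sample gammas (Toeplitz matrix and right-hand side of size 3):
  Gamma_p = [[4.4703, 2.9043, 2.8554], [2.9043, 4.4703, 2.9043], [2.8554, 2.9043, 4.4703]]
  r_p     = [2.9043, 2.8554, 2.9479]
Written out (R1..R3):
  (R1) 4.4703 phi_1 + 2.9043 phi_2 + 2.8554 phi_3 = 2.9043
  (R2) 2.9043 phi_1 + 4.4703 phi_2 + 2.9043 phi_3 = 2.8554
  (R3) 2.8554 phi_1 + 2.9043 phi_2 + 4.4703 phi_3 = 2.9479
Gaussian elimination:
  R2 <- R2 - (2.9043/4.4703) R1 = R2 - (0.649688) R1:  2.583411 phi_2 + 1.049181 phi_3 = 0.968511
  R3 <- R3 - (2.8554/4.4703) R1 = R3 - (0.638749) R1:  1.049181 phi_2 + 2.646416 phi_3 = 1.092781
  R3 <- R3 - (1.049181/2.583411) R2 = R3 - (0.406122) R2:  2.22032 phi_3 = 0.699447
Back-substitution:
  phi_hat_3 = 0.699447 / 2.22032 = 0.315021
  phi_hat_2 = (0.968511 - (1.049181)(0.315021)) / 2.583411 = 0.246959
  phi_hat_1 = (2.9043 - (2.9043)(0.246959) - (2.8554)(0.315021)) / 4.4703 = 0.288022
So phi_hat = [0.2880, 0.2470, 0.3150].
Therefore phi_hat_2 = 0.2470.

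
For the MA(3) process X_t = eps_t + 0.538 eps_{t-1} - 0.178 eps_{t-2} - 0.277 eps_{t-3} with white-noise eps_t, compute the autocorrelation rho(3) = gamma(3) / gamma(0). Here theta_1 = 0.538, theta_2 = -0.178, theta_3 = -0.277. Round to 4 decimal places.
\rho(3) = -0.1982

For an MA(q) process with theta_0 = 1, the autocovariance is
  gamma(k) = sigma^2 * sum_{i=0..q-k} theta_i * theta_{i+k},
and rho(k) = gamma(k) / gamma(0). Sigma^2 cancels.
  numerator   = (1)*(-0.277) = -0.277.
  denominator = (1)^2 + (0.538)^2 + (-0.178)^2 + (-0.277)^2 = 1.397857.
  rho(3) = -0.277 / 1.397857 = -0.1982.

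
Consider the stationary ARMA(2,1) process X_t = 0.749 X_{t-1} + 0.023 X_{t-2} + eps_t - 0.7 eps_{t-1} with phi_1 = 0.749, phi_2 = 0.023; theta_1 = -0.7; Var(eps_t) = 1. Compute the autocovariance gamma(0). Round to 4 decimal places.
\gamma(0) = 1.0113

Multiply the model equation by X_{t-k} and take expectations. With theta_0 = psi_0 = 1 and psi_j the MA(infinity) weights, this gives
  gamma(k) - sum_i phi_i gamma(k-i) = c_k,
  c_k = sigma^2 * sum_{j=k..q} theta_j psi_{j-k}   (c_k = 0 for k > q),
using gamma(-m) = gamma(m).
psi-weights needed (psi_j = theta_j + sum_i phi_i psi_{j-i}):
  psi_1 = theta_1 + phi_1 = -0.7 + (0.749) = 0.049
Right-hand sides:
  c_0 = sigma^2 (1 + theta_1 psi_1) = 1 * (1 + (-0.7)(0.049)) = 1 * 0.9657 = 0.9657
  c_1 = sigma^2 theta_1 = 1 * (-0.7) = -0.7
  c_2 = 0
Equations for k = 0, 1, 2 (AR order 2, c_2 = 0):
  (E0) gamma(0) = phi_1 gamma(1) + phi_2 gamma(2) + c_0
  (E1) gamma(1) = phi_1 gamma(0) + phi_2 gamma(1) + c_1
  (E2) gamma(2) = phi_1 gamma(1) + phi_2 gamma(0)
From (E1): gamma(1) = A gamma(0) + B with
  A = phi_1 / (1 - phi_2) = 0.749 / 0.977 = 0.766633,   B = c_1 / (1 - phi_2) = -0.7 / 0.977 = -0.716479.
Insert (E2) into (E0): gamma(0) (1 - phi_2^2) = phi_1 (1 + phi_2) gamma(1) + c_0.
  phi_1 (1 + phi_2) = (0.749)(1.023) = 0.766227,   1 - phi_2^2 = 0.999471.
Replace gamma(1) by A gamma(0) + B and collect gamma(0):
  gamma(0) [0.999471 - (0.766227)(0.766633)] = (0.766227)(-0.716479) + 0.9657
  gamma(0) * 0.412056 = 0.416714
  gamma(0) = 0.416714 / 0.412056 = 1.011304.
Therefore gamma(0) = 1.0113 (to 4 decimal places).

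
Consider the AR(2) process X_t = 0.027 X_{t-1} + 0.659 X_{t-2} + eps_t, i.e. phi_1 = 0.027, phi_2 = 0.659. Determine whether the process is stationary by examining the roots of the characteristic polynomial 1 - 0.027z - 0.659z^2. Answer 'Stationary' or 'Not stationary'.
\text{Stationary}

The AR(p) characteristic polynomial is P(z) = 1 - 0.027z - 0.659z^2.
Stationarity requires all roots to lie outside the unit circle, i.e. |z| > 1 for every root.
Set 1 + (-0.027) z + (-0.659) z^2 = 0, i.e. a z^2 + b z + c = 0 with a = -0.659, b = -0.027, c = 1.
Discriminant D = b^2 - 4ac = (-0.027)^2 - 4*(-0.659)*1 = 0.000729 - (-2.636) = 2.636729.
D >= 0, so the roots are real: z = (-b +/- sqrt(D)) / (2a) = (0.027 +/- 1.623801) / (-1.318).
  z_1 = (0.027 + 1.623801) / (-1.318) = -1.2525,   |z_1| = 1.2525.
  z_2 = (0.027 - 1.623801) / (-1.318) = 1.2115,   |z_2| = 1.2115.
Moduli of all roots: 1.2525, 1.2115.
All moduli strictly greater than 1? Yes.
Verdict: Stationary.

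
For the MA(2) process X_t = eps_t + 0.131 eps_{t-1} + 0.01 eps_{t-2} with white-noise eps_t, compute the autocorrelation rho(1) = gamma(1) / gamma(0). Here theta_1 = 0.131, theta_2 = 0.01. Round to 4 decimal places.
\rho(1) = 0.1301

For an MA(q) process with theta_0 = 1, the autocovariance is
  gamma(k) = sigma^2 * sum_{i=0..q-k} theta_i * theta_{i+k},
and rho(k) = gamma(k) / gamma(0). Sigma^2 cancels.
  numerator   = (1)*(0.131) + (0.131)*(0.01) = 0.13231.
  denominator = (1)^2 + (0.131)^2 + (0.01)^2 = 1.017261.
  rho(1) = 0.13231 / 1.017261 = 0.1301.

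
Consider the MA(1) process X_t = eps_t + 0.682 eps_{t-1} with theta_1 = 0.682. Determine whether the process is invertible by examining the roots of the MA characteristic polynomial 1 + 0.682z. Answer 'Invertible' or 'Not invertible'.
\text{Invertible}

The MA(q) characteristic polynomial is P(z) = 1 + 0.682z.
Invertibility requires all roots to lie outside the unit circle, i.e. |z| > 1 for every root.
This is linear in z: 1 + (0.682) z = 0  =>  z = -1/(0.682) = -1.466276,  |z| = 1.466276.
Moduli of all roots: 1.4663.
All moduli strictly greater than 1? Yes.
Verdict: Invertible.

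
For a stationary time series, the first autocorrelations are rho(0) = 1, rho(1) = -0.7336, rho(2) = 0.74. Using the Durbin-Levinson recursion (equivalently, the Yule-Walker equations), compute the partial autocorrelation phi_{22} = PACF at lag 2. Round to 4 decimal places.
\phi_{22} = 0.4370

The PACF at lag k is phi_{kk}, the last component of the solution
to the Yule-Walker system G_k phi = r_k where
  (G_k)_{ij} = rho(|i - j|), (r_k)_i = rho(i), i,j = 1..k.
Equivalently, Durbin-Levinson gives phi_{kk} iteratively:
  phi_{11} = rho(1)
  phi_{kk} = [rho(k) - sum_{j=1..k-1} phi_{k-1,j} rho(k-j)]
            / [1 - sum_{j=1..k-1} phi_{k-1,j} rho(j)],
  phi_{k,j} = phi_{k-1,j} - phi_{kk} phi_{k-1,k-j},  j = 1..k-1.
Step k = 1:
  phi_11 = rho(1) = -0.7336.
Step k = 2:
  phi_22 = [rho(2) - phi_11 rho(1)] / [1 - phi_11 rho(1)] = [0.74 - (-0.7336)(-0.7336)] / [1 - (-0.7336)(-0.7336)]
         = 0.20183104 / 0.46183104 = 0.437.
Therefore phi_{22} = 0.4370.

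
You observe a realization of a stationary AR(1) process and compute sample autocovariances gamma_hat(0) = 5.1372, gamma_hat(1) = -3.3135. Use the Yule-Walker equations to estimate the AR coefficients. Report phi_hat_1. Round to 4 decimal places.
\hat\phi_{1} = -0.6450

The Yule-Walker equations for an AR(p) process read, in matrix form,
  Gamma_p phi = r_p,   with   (Gamma_p)_{ij} = gamma(|i - j|),
                       (r_p)_i = gamma(i),   i,j = 1..p.
Substitute the sample gammas (Toeplitz matrix and right-hand side of size 1):
  Gamma_p = [[5.1372]]
  r_p     = [-3.3135]
With p = 1 this is the single equation gamma(0) phi_1 = gamma(1):
  phi_hat_1 = gamma(1) / gamma(0) = -3.3135 / 5.1372 = -0.6450.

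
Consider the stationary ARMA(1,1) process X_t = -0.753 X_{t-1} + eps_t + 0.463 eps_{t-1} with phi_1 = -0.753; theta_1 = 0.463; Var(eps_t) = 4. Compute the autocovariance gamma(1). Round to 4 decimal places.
\gamma(1) = -1.7450

Multiply the model equation by X_{t-k} and take expectations. With theta_0 = psi_0 = 1 and psi_j the MA(infinity) weights, this gives
  gamma(k) - sum_i phi_i gamma(k-i) = c_k,
  c_k = sigma^2 * sum_{j=k..q} theta_j psi_{j-k}   (c_k = 0 for k > q),
using gamma(-m) = gamma(m).
psi-weights needed (psi_j = theta_j + sum_i phi_i psi_{j-i}):
  psi_1 = theta_1 + phi_1 = 0.463 + (-0.753) = -0.29
Right-hand sides:
  c_0 = sigma^2 (1 + theta_1 psi_1) = 4 * (1 + (0.463)(-0.29)) = 4 * 0.86573 = 3.46292
  c_1 = sigma^2 theta_1 = 4 * (0.463) = 1.852
  c_2 = 0
Equations for k = 0 and k = 1 (AR order 1):
  gamma(0) = phi_1 gamma(1) + c_0
  gamma(1) = phi_1 gamma(0) + c_1
Substituting the second into the first: gamma(0) (1 - phi_1^2) = c_0 + phi_1 c_1, so
  gamma(0) = (c_0 + phi_1 c_1) / (1 - phi_1^2) = (3.46292 + (-0.753)(1.852)) / (1 - (-0.753)^2) = 2.068364 / 0.432991 = 4.776921.
  gamma(1) = phi_1 gamma(0) + c_1 = (-0.753)(4.776921) + (1.852) = -1.745022.
Therefore gamma(1) = -1.7450 (to 4 decimal places).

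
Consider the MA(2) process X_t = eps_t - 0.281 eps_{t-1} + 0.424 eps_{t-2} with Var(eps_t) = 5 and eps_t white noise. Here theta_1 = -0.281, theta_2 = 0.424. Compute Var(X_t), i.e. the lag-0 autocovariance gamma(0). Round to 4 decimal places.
\gamma(0) = 6.2937

For an MA(q) process X_t = eps_t + sum_i theta_i eps_{t-i} with
Var(eps_t) = sigma^2, the variance is
  gamma(0) = sigma^2 * (1 + sum_i theta_i^2).
  sum_i theta_i^2 = (-0.281)^2 + (0.424)^2 = 0.078961 + 0.179776 = 0.258737.
  gamma(0) = 5 * (1 + 0.258737) = 5 * 1.258737 = 6.293685, which rounds to 6.2937.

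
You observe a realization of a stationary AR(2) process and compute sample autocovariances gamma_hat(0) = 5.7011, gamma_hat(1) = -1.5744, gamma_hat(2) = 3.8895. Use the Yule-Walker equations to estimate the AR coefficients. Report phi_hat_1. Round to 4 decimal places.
\hat\phi_{1} = -0.0950

The Yule-Walker equations for an AR(p) process read, in matrix form,
  Gamma_p phi = r_p,   with   (Gamma_p)_{ij} = gamma(|i - j|),
                       (r_p)_i = gamma(i),   i,j = 1..p.
Substitute the sample gammas (Toeplitz matrix and right-hand side of size 2):
  Gamma_p = [[5.7011, -1.5744], [-1.5744, 5.7011]]
  r_p     = [-1.5744, 3.8895]
Written out:
  5.7011 phi_1 - 1.5744 phi_2 = -1.5744
  -1.5744 phi_1 + 5.7011 phi_2 = 3.8895
Solve by Cramer's rule:
  det = gamma(0)^2 - gamma(1)^2 = (5.7011)^2 - (-1.5744)^2 = 32.50254121 - 2.47873536 = 30.02380585
  phi_hat_1 = [gamma(1) gamma(0) - gamma(1) gamma(2)] / det = [(-1.5744)(5.7011) - (-1.5744)(3.8895)] / 30.02380585 = -2.85218304 / 30.02380585 = -0.095
  phi_hat_2 = [gamma(0) gamma(2) - gamma(1)^2] / det = [(5.7011)(3.8895) - (-1.5744)^2] / 30.02380585 = 19.69569309 / 30.02380585 = 0.656
So phi_hat = [-0.0950, 0.6560].
Therefore phi_hat_1 = -0.0950.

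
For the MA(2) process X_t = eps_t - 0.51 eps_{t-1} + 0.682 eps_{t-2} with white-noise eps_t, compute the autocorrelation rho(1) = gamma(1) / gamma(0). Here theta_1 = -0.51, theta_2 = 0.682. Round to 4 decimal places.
\rho(1) = -0.4972

For an MA(q) process with theta_0 = 1, the autocovariance is
  gamma(k) = sigma^2 * sum_{i=0..q-k} theta_i * theta_{i+k},
and rho(k) = gamma(k) / gamma(0). Sigma^2 cancels.
  numerator   = (1)*(-0.51) + (-0.51)*(0.682) = -0.85782.
  denominator = (1)^2 + (-0.51)^2 + (0.682)^2 = 1.725224.
  rho(1) = -0.85782 / 1.725224 = -0.4972.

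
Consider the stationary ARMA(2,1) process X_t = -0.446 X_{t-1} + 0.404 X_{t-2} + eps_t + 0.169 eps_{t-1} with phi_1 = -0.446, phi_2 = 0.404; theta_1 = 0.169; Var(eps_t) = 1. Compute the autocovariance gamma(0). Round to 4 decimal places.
\gamma(0) = 2.1066

Multiply the model equation by X_{t-k} and take expectations. With theta_0 = psi_0 = 1 and psi_j the MA(infinity) weights, this gives
  gamma(k) - sum_i phi_i gamma(k-i) = c_k,
  c_k = sigma^2 * sum_{j=k..q} theta_j psi_{j-k}   (c_k = 0 for k > q),
using gamma(-m) = gamma(m).
psi-weights needed (psi_j = theta_j + sum_i phi_i psi_{j-i}):
  psi_1 = theta_1 + phi_1 = 0.169 + (-0.446) = -0.277
Right-hand sides:
  c_0 = sigma^2 (1 + theta_1 psi_1) = 1 * (1 + (0.169)(-0.277)) = 1 * 0.953187 = 0.953187
  c_1 = sigma^2 theta_1 = 1 * (0.169) = 0.169
  c_2 = 0
Equations for k = 0, 1, 2 (AR order 2, c_2 = 0):
  (E0) gamma(0) = phi_1 gamma(1) + phi_2 gamma(2) + c_0
  (E1) gamma(1) = phi_1 gamma(0) + phi_2 gamma(1) + c_1
  (E2) gamma(2) = phi_1 gamma(1) + phi_2 gamma(0)
From (E1): gamma(1) = A gamma(0) + B with
  A = phi_1 / (1 - phi_2) = -0.446 / 0.596 = -0.748322,   B = c_1 / (1 - phi_2) = 0.169 / 0.596 = 0.283557.
Insert (E2) into (E0): gamma(0) (1 - phi_2^2) = phi_1 (1 + phi_2) gamma(1) + c_0.
  phi_1 (1 + phi_2) = (-0.446)(1.404) = -0.626184,   1 - phi_2^2 = 0.836784.
Replace gamma(1) by A gamma(0) + B and collect gamma(0):
  gamma(0) [0.836784 - (-0.626184)(-0.748322)] = (-0.626184)(0.283557) + 0.953187
  gamma(0) * 0.368197 = 0.775628
  gamma(0) = 0.775628 / 0.368197 = 2.106559.
Therefore gamma(0) = 2.1066 (to 4 decimal places).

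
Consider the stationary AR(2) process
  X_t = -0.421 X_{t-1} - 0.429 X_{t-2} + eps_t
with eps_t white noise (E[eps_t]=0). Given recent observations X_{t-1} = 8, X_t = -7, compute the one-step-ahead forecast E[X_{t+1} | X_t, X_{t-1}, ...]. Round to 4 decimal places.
E[X_{t+1} \mid \mathcal F_t] = -0.4850

For an AR(p) model X_t = c + sum_i phi_i X_{t-i} + eps_t, the
one-step-ahead conditional mean is
  E[X_{t+1} | X_t, ...] = c + sum_i phi_i X_{t+1-i}.
Substitute known values:
  E[X_{t+1} | ...] = (-0.421) * (-7) + (-0.429) * (8)
                   = -0.4850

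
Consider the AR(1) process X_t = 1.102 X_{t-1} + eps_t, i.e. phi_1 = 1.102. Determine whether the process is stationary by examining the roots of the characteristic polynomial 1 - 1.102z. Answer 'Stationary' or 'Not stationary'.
\text{Not stationary}

The AR(p) characteristic polynomial is P(z) = 1 - 1.102z.
Stationarity requires all roots to lie outside the unit circle, i.e. |z| > 1 for every root.
This is linear in z: 1 + (-1.102) z = 0  =>  z = -1/(-1.102) = 0.907441,  |z| = 0.907441.
Moduli of all roots: 0.9074.
All moduli strictly greater than 1? No.
Verdict: Not stationary.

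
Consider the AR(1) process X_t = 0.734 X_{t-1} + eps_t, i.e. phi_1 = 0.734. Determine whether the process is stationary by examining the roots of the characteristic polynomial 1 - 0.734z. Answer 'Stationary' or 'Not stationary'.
\text{Stationary}

The AR(p) characteristic polynomial is P(z) = 1 - 0.734z.
Stationarity requires all roots to lie outside the unit circle, i.e. |z| > 1 for every root.
This is linear in z: 1 + (-0.734) z = 0  =>  z = -1/(-0.734) = 1.362398,  |z| = 1.362398.
Moduli of all roots: 1.3624.
All moduli strictly greater than 1? Yes.
Verdict: Stationary.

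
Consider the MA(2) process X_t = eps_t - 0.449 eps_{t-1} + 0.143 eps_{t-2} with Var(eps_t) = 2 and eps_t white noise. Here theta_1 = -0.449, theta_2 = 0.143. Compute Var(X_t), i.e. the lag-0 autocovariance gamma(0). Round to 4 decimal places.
\gamma(0) = 2.4441

For an MA(q) process X_t = eps_t + sum_i theta_i eps_{t-i} with
Var(eps_t) = sigma^2, the variance is
  gamma(0) = sigma^2 * (1 + sum_i theta_i^2).
  sum_i theta_i^2 = (-0.449)^2 + (0.143)^2 = 0.201601 + 0.020449 = 0.22205.
  gamma(0) = 2 * (1 + 0.22205) = 2 * 1.22205 = 2.4441.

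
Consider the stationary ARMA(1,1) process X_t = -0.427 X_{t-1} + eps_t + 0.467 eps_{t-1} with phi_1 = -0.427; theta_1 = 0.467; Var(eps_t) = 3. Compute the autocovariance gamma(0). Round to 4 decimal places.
\gamma(0) = 3.0059

Multiply the model equation by X_{t-k} and take expectations. With theta_0 = psi_0 = 1 and psi_j the MA(infinity) weights, this gives
  gamma(k) - sum_i phi_i gamma(k-i) = c_k,
  c_k = sigma^2 * sum_{j=k..q} theta_j psi_{j-k}   (c_k = 0 for k > q),
using gamma(-m) = gamma(m).
psi-weights needed (psi_j = theta_j + sum_i phi_i psi_{j-i}):
  psi_1 = theta_1 + phi_1 = 0.467 + (-0.427) = 0.04
Right-hand sides:
  c_0 = sigma^2 (1 + theta_1 psi_1) = 3 * (1 + (0.467)(0.04)) = 3 * 1.01868 = 3.05604
  c_1 = sigma^2 theta_1 = 3 * (0.467) = 1.401
  c_2 = 0
Equations for k = 0 and k = 1 (AR order 1):
  gamma(0) = phi_1 gamma(1) + c_0
  gamma(1) = phi_1 gamma(0) + c_1
Substituting the second into the first: gamma(0) (1 - phi_1^2) = c_0 + phi_1 c_1, so
  gamma(0) = (c_0 + phi_1 c_1) / (1 - phi_1^2) = (3.05604 + (-0.427)(1.401)) / (1 - (-0.427)^2) = 2.457813 / 0.817671 = 3.00587.
Therefore gamma(0) = 3.0059 (to 4 decimal places).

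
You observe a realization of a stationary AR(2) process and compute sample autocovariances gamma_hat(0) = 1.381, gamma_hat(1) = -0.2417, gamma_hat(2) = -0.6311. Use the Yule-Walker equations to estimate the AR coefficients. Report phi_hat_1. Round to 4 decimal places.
\hat\phi_{1} = -0.2631

The Yule-Walker equations for an AR(p) process read, in matrix form,
  Gamma_p phi = r_p,   with   (Gamma_p)_{ij} = gamma(|i - j|),
                       (r_p)_i = gamma(i),   i,j = 1..p.
Substitute the sample gammas (Toeplitz matrix and right-hand side of size 2):
  Gamma_p = [[1.381, -0.2417], [-0.2417, 1.381]]
  r_p     = [-0.2417, -0.6311]
Written out:
  1.381 phi_1 - 0.2417 phi_2 = -0.2417
  -0.2417 phi_1 + 1.381 phi_2 = -0.6311
Solve by Cramer's rule:
  det = gamma(0)^2 - gamma(1)^2 = (1.381)^2 - (-0.2417)^2 = 1.907161 - 0.05841889 = 1.84874211
  phi_hat_1 = [gamma(1) gamma(0) - gamma(1) gamma(2)] / det = [(-0.2417)(1.381) - (-0.2417)(-0.6311)] / 1.84874211 = -0.48632457 / 1.84874211 = -0.2631
  phi_hat_2 = [gamma(0) gamma(2) - gamma(1)^2] / det = [(1.381)(-0.6311) - (-0.2417)^2] / 1.84874211 = -0.92996799 / 1.84874211 = -0.503
So phi_hat = [-0.2631, -0.5030].
Therefore phi_hat_1 = -0.2631.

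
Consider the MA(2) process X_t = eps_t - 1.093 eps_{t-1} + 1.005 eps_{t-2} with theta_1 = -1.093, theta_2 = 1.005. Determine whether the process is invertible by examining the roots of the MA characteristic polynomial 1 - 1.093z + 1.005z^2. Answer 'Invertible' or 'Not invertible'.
\text{Not invertible}

The MA(q) characteristic polynomial is P(z) = 1 - 1.093z + 1.005z^2.
Invertibility requires all roots to lie outside the unit circle, i.e. |z| > 1 for every root.
Set 1 + (-1.093) z + (1.005) z^2 = 0, i.e. a z^2 + b z + c = 0 with a = 1.005, b = -1.093, c = 1.
Discriminant D = b^2 - 4ac = (-1.093)^2 - 4*(1.005)*1 = 1.194649 - (4.02) = -2.825351.
D < 0, so the roots are the complex-conjugate pair z = (-b +/- i sqrt(-D)) / (2a) = 0.5438 +/- 0.8363i.
For a conjugate pair |z|^2 = z * conj(z) = (product of roots) = c/a = 1/(1.005) = 0.995025, so |z| = sqrt(0.995025) = 0.9975 for both roots.
Moduli of all roots: 0.9975, 0.9975.
All moduli strictly greater than 1? No.
Verdict: Not invertible.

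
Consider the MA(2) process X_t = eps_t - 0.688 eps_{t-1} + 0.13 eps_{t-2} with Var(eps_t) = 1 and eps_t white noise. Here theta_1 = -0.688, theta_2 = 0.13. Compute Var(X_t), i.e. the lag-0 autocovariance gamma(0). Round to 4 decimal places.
\gamma(0) = 1.4902

For an MA(q) process X_t = eps_t + sum_i theta_i eps_{t-i} with
Var(eps_t) = sigma^2, the variance is
  gamma(0) = sigma^2 * (1 + sum_i theta_i^2).
  sum_i theta_i^2 = (-0.688)^2 + (0.13)^2 = 0.473344 + 0.0169 = 0.490244.
  gamma(0) = 1 * (1 + 0.490244) = 1 * 1.490244 = 1.490244, which rounds to 1.4902.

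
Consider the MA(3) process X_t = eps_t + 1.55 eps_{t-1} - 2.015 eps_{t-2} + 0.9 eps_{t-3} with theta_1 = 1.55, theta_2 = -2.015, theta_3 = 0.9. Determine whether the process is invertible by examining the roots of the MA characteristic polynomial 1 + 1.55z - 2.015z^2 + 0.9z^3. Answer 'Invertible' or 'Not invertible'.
\text{Not invertible}

The MA(q) characteristic polynomial is P(z) = 1 + 1.55z - 2.015z^2 + 0.9z^3.
Invertibility requires all roots to lie outside the unit circle, i.e. |z| > 1 for every root.
Degree 3: look for a simple real root z0 first, then factor out (1 - z/z0) and solve the remaining quadratic.
Testing z0 = -0.4: P(-0.4) = 1 + (1.55)(-0.4) + (-2.015)(-0.4)^2 + (0.9)(-0.4)^3
  = 1 + (-0.62) + (-0.3224) + (-0.0576) = 0.  So z_0 = -0.4 is a root, |z_0| = 0.4.
Divide out the factor (1 + 2.5 z) = (1 - z/z0) (since 1/z0 = -2.5):
  P(z) = (1 + 2.5 z)(1 + (-0.95) z + (0.36) z^2)
  [check: z-coef -0.95 - (-2.5) = 1.55; z^2-coef 0.36 - (-2.5)(-0.95) = -2.015; z^3-coef -(-2.5)(0.36) = 0.9.]
Remaining roots from the quadratic factor 1 + (-0.95) z + (0.36) z^2:
  Set 1 + (-0.95) z + (0.36) z^2 = 0, i.e. a z^2 + b z + c = 0 with a = 0.36, b = -0.95, c = 1.
  Discriminant D = b^2 - 4ac = (-0.95)^2 - 4*(0.36)*1 = 0.9025 - (1.44) = -0.5375.
  D < 0, so the roots are the complex-conjugate pair z = (-b +/- i sqrt(-D)) / (2a) = 1.3194 +/- 1.0183i.
  For a conjugate pair |z|^2 = z * conj(z) = (product of roots) = c/a = 1/(0.36) = 2.777778, so |z| = sqrt(2.777778) = 1.6667 for both roots.
Moduli of all roots: 0.4000, 1.6667, 1.6667.
All moduli strictly greater than 1? No.
Verdict: Not invertible.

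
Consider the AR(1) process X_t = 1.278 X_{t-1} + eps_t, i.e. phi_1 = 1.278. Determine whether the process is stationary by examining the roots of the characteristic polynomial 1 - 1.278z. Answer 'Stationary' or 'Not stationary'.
\text{Not stationary}

The AR(p) characteristic polynomial is P(z) = 1 - 1.278z.
Stationarity requires all roots to lie outside the unit circle, i.e. |z| > 1 for every root.
This is linear in z: 1 + (-1.278) z = 0  =>  z = -1/(-1.278) = 0.782473,  |z| = 0.782473.
Moduli of all roots: 0.7825.
All moduli strictly greater than 1? No.
Verdict: Not stationary.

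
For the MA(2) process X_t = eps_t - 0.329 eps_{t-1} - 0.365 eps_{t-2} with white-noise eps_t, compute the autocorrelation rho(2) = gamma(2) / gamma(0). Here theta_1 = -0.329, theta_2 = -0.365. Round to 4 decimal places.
\rho(2) = -0.2940

For an MA(q) process with theta_0 = 1, the autocovariance is
  gamma(k) = sigma^2 * sum_{i=0..q-k} theta_i * theta_{i+k},
and rho(k) = gamma(k) / gamma(0). Sigma^2 cancels.
  numerator   = (1)*(-0.365) = -0.365.
  denominator = (1)^2 + (-0.329)^2 + (-0.365)^2 = 1.241466.
  rho(2) = -0.365 / 1.241466 = -0.2940.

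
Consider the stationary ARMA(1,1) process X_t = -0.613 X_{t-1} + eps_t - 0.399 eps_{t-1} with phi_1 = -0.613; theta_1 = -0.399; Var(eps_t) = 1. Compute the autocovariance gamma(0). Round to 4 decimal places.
\gamma(0) = 2.6406

Multiply the model equation by X_{t-k} and take expectations. With theta_0 = psi_0 = 1 and psi_j the MA(infinity) weights, this gives
  gamma(k) - sum_i phi_i gamma(k-i) = c_k,
  c_k = sigma^2 * sum_{j=k..q} theta_j psi_{j-k}   (c_k = 0 for k > q),
using gamma(-m) = gamma(m).
psi-weights needed (psi_j = theta_j + sum_i phi_i psi_{j-i}):
  psi_1 = theta_1 + phi_1 = -0.399 + (-0.613) = -1.012
Right-hand sides:
  c_0 = sigma^2 (1 + theta_1 psi_1) = 1 * (1 + (-0.399)(-1.012)) = 1 * 1.403788 = 1.403788
  c_1 = sigma^2 theta_1 = 1 * (-0.399) = -0.399
  c_2 = 0
Equations for k = 0 and k = 1 (AR order 1):
  gamma(0) = phi_1 gamma(1) + c_0
  gamma(1) = phi_1 gamma(0) + c_1
Substituting the second into the first: gamma(0) (1 - phi_1^2) = c_0 + phi_1 c_1, so
  gamma(0) = (c_0 + phi_1 c_1) / (1 - phi_1^2) = (1.403788 + (-0.613)(-0.399)) / (1 - (-0.613)^2) = 1.648375 / 0.624231 = 2.640649.
Therefore gamma(0) = 2.6406 (to 4 decimal places).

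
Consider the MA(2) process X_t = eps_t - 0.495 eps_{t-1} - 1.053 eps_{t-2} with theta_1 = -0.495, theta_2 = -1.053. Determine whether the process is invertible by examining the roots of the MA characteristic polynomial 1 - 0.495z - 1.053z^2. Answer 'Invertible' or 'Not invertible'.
\text{Not invertible}

The MA(q) characteristic polynomial is P(z) = 1 - 0.495z - 1.053z^2.
Invertibility requires all roots to lie outside the unit circle, i.e. |z| > 1 for every root.
Set 1 + (-0.495) z + (-1.053) z^2 = 0, i.e. a z^2 + b z + c = 0 with a = -1.053, b = -0.495, c = 1.
Discriminant D = b^2 - 4ac = (-0.495)^2 - 4*(-1.053)*1 = 0.245025 - (-4.212) = 4.457025.
D >= 0, so the roots are real: z = (-b +/- sqrt(D)) / (2a) = (0.495 +/- 2.111167) / (-2.106).
  z_1 = (0.495 + 2.111167) / (-2.106) = -1.2375,   |z_1| = 1.2375.
  z_2 = (0.495 - 2.111167) / (-2.106) = 0.7674,   |z_2| = 0.7674.
Moduli of all roots: 1.2375, 0.7674.
All moduli strictly greater than 1? No.
Verdict: Not invertible.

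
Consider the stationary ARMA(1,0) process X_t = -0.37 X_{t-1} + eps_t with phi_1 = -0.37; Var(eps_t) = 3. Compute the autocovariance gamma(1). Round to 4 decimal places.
\gamma(1) = -1.2861

Multiply the model equation by X_{t-k} and take expectations. With theta_0 = psi_0 = 1 and psi_j the MA(infinity) weights, this gives
  gamma(k) - sum_i phi_i gamma(k-i) = c_k,
  c_k = sigma^2 * sum_{j=k..q} theta_j psi_{j-k}   (c_k = 0 for k > q),
using gamma(-m) = gamma(m).
Pure AR (q = 0): c_0 = sigma^2 = 3, c_k = 0 for k >= 1.
Equations for k = 0 and k = 1 (AR order 1):
  gamma(0) = phi_1 gamma(1) + c_0
  gamma(1) = phi_1 gamma(0) + c_1
Substituting the second into the first: gamma(0) (1 - phi_1^2) = c_0 + phi_1 c_1, so
  gamma(0) = c_0 / (1 - phi_1^2) = 3 / (1 - (-0.37)^2) = 3 / 0.8631 = 3.475843.
  gamma(1) = phi_1 gamma(0) = (-0.37)(3.475843) = -1.286062.
Therefore gamma(1) = -1.2861 (to 4 decimal places).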